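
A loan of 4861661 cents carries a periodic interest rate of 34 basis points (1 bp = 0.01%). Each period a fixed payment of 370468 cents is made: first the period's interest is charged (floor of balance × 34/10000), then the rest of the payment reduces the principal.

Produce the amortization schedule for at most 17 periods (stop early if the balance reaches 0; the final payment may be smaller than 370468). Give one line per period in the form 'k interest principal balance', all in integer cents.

1 16529 353939 4507722
2 15326 355142 4152580
3 14118 356350 3796230
4 12907 357561 3438669
5 11691 358777 3079892
6 10471 359997 2719895
7 9247 361221 2358674
8 8019 362449 1996225
9 6787 363681 1632544
10 5550 364918 1267626
11 4309 366159 901467
12 3064 367404 534063
13 1815 368653 165410
14 562 165410 0

1. interest=⌊4861661·34/10000⌋=16529; principal=370468-16529=353939; balance=4861661-353939=4507722
2. interest=⌊4507722·34/10000⌋=15326; principal=370468-15326=355142; balance=4507722-355142=4152580
3. interest=⌊4152580·34/10000⌋=14118; principal=370468-14118=356350; balance=4152580-356350=3796230
4. interest=⌊3796230·34/10000⌋=12907; principal=370468-12907=357561; balance=3796230-357561=3438669
5. interest=⌊3438669·34/10000⌋=11691; principal=370468-11691=358777; balance=3438669-358777=3079892
6. interest=⌊3079892·34/10000⌋=10471; principal=370468-10471=359997; balance=3079892-359997=2719895
7. interest=⌊2719895·34/10000⌋=9247; principal=370468-9247=361221; balance=2719895-361221=2358674
8. interest=⌊2358674·34/10000⌋=8019; principal=370468-8019=362449; balance=2358674-362449=1996225
9. interest=⌊1996225·34/10000⌋=6787; principal=370468-6787=363681; balance=1996225-363681=1632544
10. interest=⌊1632544·34/10000⌋=5550; principal=370468-5550=364918; balance=1632544-364918=1267626
11. interest=⌊1267626·34/10000⌋=4309; principal=370468-4309=366159; balance=1267626-366159=901467
12. interest=⌊901467·34/10000⌋=3064; principal=370468-3064=367404; balance=901467-367404=534063
13. interest=⌊534063·34/10000⌋=1815; principal=370468-1815=368653; balance=534063-368653=165410
14. interest=⌊165410·34/10000⌋=562; principal=min(370468-562,165410)=165410; balance=165410-165410=0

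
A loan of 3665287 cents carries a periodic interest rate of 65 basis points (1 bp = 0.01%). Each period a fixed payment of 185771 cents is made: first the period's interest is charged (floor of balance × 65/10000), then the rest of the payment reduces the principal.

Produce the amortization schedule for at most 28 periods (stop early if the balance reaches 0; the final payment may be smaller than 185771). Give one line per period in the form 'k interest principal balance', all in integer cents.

1. interest=⌊3665287·65/10000⌋=23824; principal=185771-23824=161947; balance=3665287-161947=3503340
2. interest=⌊3503340·65/10000⌋=22771; principal=185771-22771=163000; balance=3503340-163000=3340340
3. interest=⌊3340340·65/10000⌋=21712; principal=185771-21712=164059; balance=3340340-164059=3176281
4. interest=⌊3176281·65/10000⌋=20645; principal=185771-20645=165126; balance=3176281-165126=3011155
5. interest=⌊3011155·65/10000⌋=19572; principal=185771-19572=166199; balance=3011155-166199=2844956
6. interest=⌊2844956·65/10000⌋=18492; principal=185771-18492=167279; balance=2844956-167279=2677677
7. interest=⌊2677677·65/10000⌋=17404; principal=185771-17404=168367; balance=2677677-168367=2509310
8. interest=⌊2509310·65/10000⌋=16310; principal=185771-16310=169461; balance=2509310-169461=2339849
9. interest=⌊2339849·65/10000⌋=15209; principal=185771-15209=170562; balance=2339849-170562=2169287
10. interest=⌊2169287·65/10000⌋=14100; principal=185771-14100=171671; balance=2169287-171671=1997616
11. interest=⌊1997616·65/10000⌋=12984; principal=185771-12984=172787; balance=1997616-172787=1824829
12. interest=⌊1824829·65/10000⌋=11861; principal=185771-11861=173910; balance=1824829-173910=1650919
13. interest=⌊1650919·65/10000⌋=10730; principal=185771-10730=175041; balance=1650919-175041=1475878
14. interest=⌊1475878·65/10000⌋=9593; principal=185771-9593=176178; balance=1475878-176178=1299700
15. interest=⌊1299700·65/10000⌋=8448; principal=185771-8448=177323; balance=1299700-177323=1122377
16. interest=⌊1122377·65/10000⌋=7295; principal=185771-7295=178476; balance=1122377-178476=943901
17. interest=⌊943901·65/10000⌋=6135; principal=185771-6135=179636; balance=943901-179636=764265
18. interest=⌊764265·65/10000⌋=4967; principal=185771-4967=180804; balance=764265-180804=583461
19. interest=⌊583461·65/10000⌋=3792; principal=185771-3792=181979; balance=583461-181979=401482
20. interest=⌊401482·65/10000⌋=2609; principal=185771-2609=183162; balance=401482-183162=218320
21. interest=⌊218320·65/10000⌋=1419; principal=185771-1419=184352; balance=218320-184352=33968
22. interest=⌊33968·65/10000⌋=220; principal=min(185771-220,33968)=33968; balance=33968-33968=0

1 23824 161947 3503340
2 22771 163000 3340340
3 21712 164059 3176281
4 20645 165126 3011155
5 19572 166199 2844956
6 18492 167279 2677677
7 17404 168367 2509310
8 16310 169461 2339849
9 15209 170562 2169287
10 14100 171671 1997616
11 12984 172787 1824829
12 11861 173910 1650919
13 10730 175041 1475878
14 9593 176178 1299700
15 8448 177323 1122377
16 7295 178476 943901
17 6135 179636 764265
18 4967 180804 583461
19 3792 181979 401482
20 2609 183162 218320
21 1419 184352 33968
22 220 33968 0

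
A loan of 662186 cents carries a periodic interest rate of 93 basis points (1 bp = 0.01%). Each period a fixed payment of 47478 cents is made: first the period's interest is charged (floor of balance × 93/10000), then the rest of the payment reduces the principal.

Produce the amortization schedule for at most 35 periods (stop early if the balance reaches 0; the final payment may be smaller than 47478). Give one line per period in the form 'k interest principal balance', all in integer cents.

1 6158 41320 620866
2 5774 41704 579162
3 5386 42092 537070
4 4994 42484 494586
5 4599 42879 451707
6 4200 43278 408429
7 3798 43680 364749
8 3392 44086 320663
9 2982 44496 276167
10 2568 44910 231257
11 2150 45328 185929
12 1729 45749 140180
13 1303 46175 94005
14 874 46604 47401
15 440 47038 363
16 3 363 0

1. interest=⌊662186·93/10000⌋=6158; principal=47478-6158=41320; balance=662186-41320=620866
2. interest=⌊620866·93/10000⌋=5774; principal=47478-5774=41704; balance=620866-41704=579162
3. interest=⌊579162·93/10000⌋=5386; principal=47478-5386=42092; balance=579162-42092=537070
4. interest=⌊537070·93/10000⌋=4994; principal=47478-4994=42484; balance=537070-42484=494586
5. interest=⌊494586·93/10000⌋=4599; principal=47478-4599=42879; balance=494586-42879=451707
6. interest=⌊451707·93/10000⌋=4200; principal=47478-4200=43278; balance=451707-43278=408429
7. interest=⌊408429·93/10000⌋=3798; principal=47478-3798=43680; balance=408429-43680=364749
8. interest=⌊364749·93/10000⌋=3392; principal=47478-3392=44086; balance=364749-44086=320663
9. interest=⌊320663·93/10000⌋=2982; principal=47478-2982=44496; balance=320663-44496=276167
10. interest=⌊276167·93/10000⌋=2568; principal=47478-2568=44910; balance=276167-44910=231257
11. interest=⌊231257·93/10000⌋=2150; principal=47478-2150=45328; balance=231257-45328=185929
12. interest=⌊185929·93/10000⌋=1729; principal=47478-1729=45749; balance=185929-45749=140180
13. interest=⌊140180·93/10000⌋=1303; principal=47478-1303=46175; balance=140180-46175=94005
14. interest=⌊94005·93/10000⌋=874; principal=47478-874=46604; balance=94005-46604=47401
15. interest=⌊47401·93/10000⌋=440; principal=47478-440=47038; balance=47401-47038=363
16. interest=⌊363·93/10000⌋=3; principal=min(47478-3,363)=363; balance=363-363=0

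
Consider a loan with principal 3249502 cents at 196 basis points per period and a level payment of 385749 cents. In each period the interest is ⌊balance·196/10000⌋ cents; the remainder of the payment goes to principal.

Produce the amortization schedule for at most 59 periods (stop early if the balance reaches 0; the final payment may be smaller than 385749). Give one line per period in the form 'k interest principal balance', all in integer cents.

1. interest=⌊3249502·196/10000⌋=63690; principal=385749-63690=322059; balance=3249502-322059=2927443
2. interest=⌊2927443·196/10000⌋=57377; principal=385749-57377=328372; balance=2927443-328372=2599071
3. interest=⌊2599071·196/10000⌋=50941; principal=385749-50941=334808; balance=2599071-334808=2264263
4. interest=⌊2264263·196/10000⌋=44379; principal=385749-44379=341370; balance=2264263-341370=1922893
5. interest=⌊1922893·196/10000⌋=37688; principal=385749-37688=348061; balance=1922893-348061=1574832
6. interest=⌊1574832·196/10000⌋=30866; principal=385749-30866=354883; balance=1574832-354883=1219949
7. interest=⌊1219949·196/10000⌋=23911; principal=385749-23911=361838; balance=1219949-361838=858111
8. interest=⌊858111·196/10000⌋=16818; principal=385749-16818=368931; balance=858111-368931=489180
9. interest=⌊489180·196/10000⌋=9587; principal=385749-9587=376162; balance=489180-376162=113018
10. interest=⌊113018·196/10000⌋=2215; principal=min(385749-2215,113018)=113018; balance=113018-113018=0

1 63690 322059 2927443
2 57377 328372 2599071
3 50941 334808 2264263
4 44379 341370 1922893
5 37688 348061 1574832
6 30866 354883 1219949
7 23911 361838 858111
8 16818 368931 489180
9 9587 376162 113018
10 2215 113018 0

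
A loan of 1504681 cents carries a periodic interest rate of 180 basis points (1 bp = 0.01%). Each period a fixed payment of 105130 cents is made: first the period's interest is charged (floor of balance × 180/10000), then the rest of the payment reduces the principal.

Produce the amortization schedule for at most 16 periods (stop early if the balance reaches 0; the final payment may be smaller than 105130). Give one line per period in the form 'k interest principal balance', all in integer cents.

1 27084 78046 1426635
2 25679 79451 1347184
3 24249 80881 1266303
4 22793 82337 1183966
5 21311 83819 1100147
6 19802 85328 1014819
7 18266 86864 927955
8 16703 88427 839528
9 15111 90019 749509
10 13491 91639 657870
11 11841 93289 564581
12 10162 94968 469613
13 8453 96677 372936
14 6712 98418 274518
15 4941 100189 174329
16 3137 101993 72336

1. interest=⌊1504681·180/10000⌋=27084; principal=105130-27084=78046; balance=1504681-78046=1426635
2. interest=⌊1426635·180/10000⌋=25679; principal=105130-25679=79451; balance=1426635-79451=1347184
3. interest=⌊1347184·180/10000⌋=24249; principal=105130-24249=80881; balance=1347184-80881=1266303
4. interest=⌊1266303·180/10000⌋=22793; principal=105130-22793=82337; balance=1266303-82337=1183966
5. interest=⌊1183966·180/10000⌋=21311; principal=105130-21311=83819; balance=1183966-83819=1100147
6. interest=⌊1100147·180/10000⌋=19802; principal=105130-19802=85328; balance=1100147-85328=1014819
7. interest=⌊1014819·180/10000⌋=18266; principal=105130-18266=86864; balance=1014819-86864=927955
8. interest=⌊927955·180/10000⌋=16703; principal=105130-16703=88427; balance=927955-88427=839528
9. interest=⌊839528·180/10000⌋=15111; principal=105130-15111=90019; balance=839528-90019=749509
10. interest=⌊749509·180/10000⌋=13491; principal=105130-13491=91639; balance=749509-91639=657870
11. interest=⌊657870·180/10000⌋=11841; principal=105130-11841=93289; balance=657870-93289=564581
12. interest=⌊564581·180/10000⌋=10162; principal=105130-10162=94968; balance=564581-94968=469613
13. interest=⌊469613·180/10000⌋=8453; principal=105130-8453=96677; balance=469613-96677=372936
14. interest=⌊372936·180/10000⌋=6712; principal=105130-6712=98418; balance=372936-98418=274518
15. interest=⌊274518·180/10000⌋=4941; principal=105130-4941=100189; balance=274518-100189=174329
16. interest=⌊174329·180/10000⌋=3137; principal=105130-3137=101993; balance=174329-101993=72336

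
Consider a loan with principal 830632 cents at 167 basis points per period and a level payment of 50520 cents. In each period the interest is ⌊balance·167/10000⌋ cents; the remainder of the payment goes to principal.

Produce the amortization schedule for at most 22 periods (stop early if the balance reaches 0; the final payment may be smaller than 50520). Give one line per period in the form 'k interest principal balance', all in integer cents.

1 13871 36649 793983
2 13259 37261 756722
3 12637 37883 718839
4 12004 38516 680323
5 11361 39159 641164
6 10707 39813 601351
7 10042 40478 560873
8 9366 41154 519719
9 8679 41841 477878
10 7980 42540 435338
11 7270 43250 392088
12 6547 43973 348115
13 5813 44707 303408
14 5066 45454 257954
15 4307 46213 211741
16 3536 46984 164757
17 2751 47769 116988
18 1953 48567 68421
19 1142 49378 19043
20 318 19043 0

1. interest=⌊830632·167/10000⌋=13871; principal=50520-13871=36649; balance=830632-36649=793983
2. interest=⌊793983·167/10000⌋=13259; principal=50520-13259=37261; balance=793983-37261=756722
3. interest=⌊756722·167/10000⌋=12637; principal=50520-12637=37883; balance=756722-37883=718839
4. interest=⌊718839·167/10000⌋=12004; principal=50520-12004=38516; balance=718839-38516=680323
5. interest=⌊680323·167/10000⌋=11361; principal=50520-11361=39159; balance=680323-39159=641164
6. interest=⌊641164·167/10000⌋=10707; principal=50520-10707=39813; balance=641164-39813=601351
7. interest=⌊601351·167/10000⌋=10042; principal=50520-10042=40478; balance=601351-40478=560873
8. interest=⌊560873·167/10000⌋=9366; principal=50520-9366=41154; balance=560873-41154=519719
9. interest=⌊519719·167/10000⌋=8679; principal=50520-8679=41841; balance=519719-41841=477878
10. interest=⌊477878·167/10000⌋=7980; principal=50520-7980=42540; balance=477878-42540=435338
11. interest=⌊435338·167/10000⌋=7270; principal=50520-7270=43250; balance=435338-43250=392088
12. interest=⌊392088·167/10000⌋=6547; principal=50520-6547=43973; balance=392088-43973=348115
13. interest=⌊348115·167/10000⌋=5813; principal=50520-5813=44707; balance=348115-44707=303408
14. interest=⌊303408·167/10000⌋=5066; principal=50520-5066=45454; balance=303408-45454=257954
15. interest=⌊257954·167/10000⌋=4307; principal=50520-4307=46213; balance=257954-46213=211741
16. interest=⌊211741·167/10000⌋=3536; principal=50520-3536=46984; balance=211741-46984=164757
17. interest=⌊164757·167/10000⌋=2751; principal=50520-2751=47769; balance=164757-47769=116988
18. interest=⌊116988·167/10000⌋=1953; principal=50520-1953=48567; balance=116988-48567=68421
19. interest=⌊68421·167/10000⌋=1142; principal=50520-1142=49378; balance=68421-49378=19043
20. interest=⌊19043·167/10000⌋=318; principal=min(50520-318,19043)=19043; balance=19043-19043=0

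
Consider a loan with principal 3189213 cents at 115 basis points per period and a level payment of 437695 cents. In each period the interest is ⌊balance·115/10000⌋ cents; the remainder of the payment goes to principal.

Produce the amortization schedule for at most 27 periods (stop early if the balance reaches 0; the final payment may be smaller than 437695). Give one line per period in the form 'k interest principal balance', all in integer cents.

1 36675 401020 2788193
2 32064 405631 2382562
3 27399 410296 1972266
4 22681 415014 1557252
5 17908 419787 1137465
6 13080 424615 712850
7 8197 429498 283352
8 3258 283352 0

1. interest=⌊3189213·115/10000⌋=36675; principal=437695-36675=401020; balance=3189213-401020=2788193
2. interest=⌊2788193·115/10000⌋=32064; principal=437695-32064=405631; balance=2788193-405631=2382562
3. interest=⌊2382562·115/10000⌋=27399; principal=437695-27399=410296; balance=2382562-410296=1972266
4. interest=⌊1972266·115/10000⌋=22681; principal=437695-22681=415014; balance=1972266-415014=1557252
5. interest=⌊1557252·115/10000⌋=17908; principal=437695-17908=419787; balance=1557252-419787=1137465
6. interest=⌊1137465·115/10000⌋=13080; principal=437695-13080=424615; balance=1137465-424615=712850
7. interest=⌊712850·115/10000⌋=8197; principal=437695-8197=429498; balance=712850-429498=283352
8. interest=⌊283352·115/10000⌋=3258; principal=min(437695-3258,283352)=283352; balance=283352-283352=0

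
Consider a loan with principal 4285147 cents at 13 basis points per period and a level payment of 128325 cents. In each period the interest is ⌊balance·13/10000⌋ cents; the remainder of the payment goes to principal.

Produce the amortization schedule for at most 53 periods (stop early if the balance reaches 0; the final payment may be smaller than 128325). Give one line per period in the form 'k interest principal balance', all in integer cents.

1 5570 122755 4162392
2 5411 122914 4039478
3 5251 123074 3916404
4 5091 123234 3793170
5 4931 123394 3669776
6 4770 123555 3546221
7 4610 123715 3422506
8 4449 123876 3298630
9 4288 124037 3174593
10 4126 124199 3050394
11 3965 124360 2926034
12 3803 124522 2801512
13 3641 124684 2676828
14 3479 124846 2551982
15 3317 125008 2426974
16 3155 125170 2301804
17 2992 125333 2176471
18 2829 125496 2050975
19 2666 125659 1925316
20 2502 125823 1799493
21 2339 125986 1673507
22 2175 126150 1547357
23 2011 126314 1421043
24 1847 126478 1294565
25 1682 126643 1167922
26 1518 126807 1041115
27 1353 126972 914143
28 1188 127137 787006
29 1023 127302 659704
30 857 127468 532236
31 691 127634 404602
32 525 127800 276802
33 359 127966 148836
34 193 128132 20704
35 26 20704 0

1. interest=⌊4285147·13/10000⌋=5570; principal=128325-5570=122755; balance=4285147-122755=4162392
2. interest=⌊4162392·13/10000⌋=5411; principal=128325-5411=122914; balance=4162392-122914=4039478
3. interest=⌊4039478·13/10000⌋=5251; principal=128325-5251=123074; balance=4039478-123074=3916404
4. interest=⌊3916404·13/10000⌋=5091; principal=128325-5091=123234; balance=3916404-123234=3793170
5. interest=⌊3793170·13/10000⌋=4931; principal=128325-4931=123394; balance=3793170-123394=3669776
6. interest=⌊3669776·13/10000⌋=4770; principal=128325-4770=123555; balance=3669776-123555=3546221
7. interest=⌊3546221·13/10000⌋=4610; principal=128325-4610=123715; balance=3546221-123715=3422506
8. interest=⌊3422506·13/10000⌋=4449; principal=128325-4449=123876; balance=3422506-123876=3298630
9. interest=⌊3298630·13/10000⌋=4288; principal=128325-4288=124037; balance=3298630-124037=3174593
10. interest=⌊3174593·13/10000⌋=4126; principal=128325-4126=124199; balance=3174593-124199=3050394
11. interest=⌊3050394·13/10000⌋=3965; principal=128325-3965=124360; balance=3050394-124360=2926034
12. interest=⌊2926034·13/10000⌋=3803; principal=128325-3803=124522; balance=2926034-124522=2801512
13. interest=⌊2801512·13/10000⌋=3641; principal=128325-3641=124684; balance=2801512-124684=2676828
14. interest=⌊2676828·13/10000⌋=3479; principal=128325-3479=124846; balance=2676828-124846=2551982
15. interest=⌊2551982·13/10000⌋=3317; principal=128325-3317=125008; balance=2551982-125008=2426974
16. interest=⌊2426974·13/10000⌋=3155; principal=128325-3155=125170; balance=2426974-125170=2301804
17. interest=⌊2301804·13/10000⌋=2992; principal=128325-2992=125333; balance=2301804-125333=2176471
18. interest=⌊2176471·13/10000⌋=2829; principal=128325-2829=125496; balance=2176471-125496=2050975
19. interest=⌊2050975·13/10000⌋=2666; principal=128325-2666=125659; balance=2050975-125659=1925316
20. interest=⌊1925316·13/10000⌋=2502; principal=128325-2502=125823; balance=1925316-125823=1799493
21. interest=⌊1799493·13/10000⌋=2339; principal=128325-2339=125986; balance=1799493-125986=1673507
22. interest=⌊1673507·13/10000⌋=2175; principal=128325-2175=126150; balance=1673507-126150=1547357
23. interest=⌊1547357·13/10000⌋=2011; principal=128325-2011=126314; balance=1547357-126314=1421043
24. interest=⌊1421043·13/10000⌋=1847; principal=128325-1847=126478; balance=1421043-126478=1294565
25. interest=⌊1294565·13/10000⌋=1682; principal=128325-1682=126643; balance=1294565-126643=1167922
26. interest=⌊1167922·13/10000⌋=1518; principal=128325-1518=126807; balance=1167922-126807=1041115
27. interest=⌊1041115·13/10000⌋=1353; principal=128325-1353=126972; balance=1041115-126972=914143
28. interest=⌊914143·13/10000⌋=1188; principal=128325-1188=127137; balance=914143-127137=787006
29. interest=⌊787006·13/10000⌋=1023; principal=128325-1023=127302; balance=787006-127302=659704
30. interest=⌊659704·13/10000⌋=857; principal=128325-857=127468; balance=659704-127468=532236
31. interest=⌊532236·13/10000⌋=691; principal=128325-691=127634; balance=532236-127634=404602
32. interest=⌊404602·13/10000⌋=525; principal=128325-525=127800; balance=404602-127800=276802
33. interest=⌊276802·13/10000⌋=359; principal=128325-359=127966; balance=276802-127966=148836
34. interest=⌊148836·13/10000⌋=193; principal=128325-193=128132; balance=148836-128132=20704
35. interest=⌊20704·13/10000⌋=26; principal=min(128325-26,20704)=20704; balance=20704-20704=0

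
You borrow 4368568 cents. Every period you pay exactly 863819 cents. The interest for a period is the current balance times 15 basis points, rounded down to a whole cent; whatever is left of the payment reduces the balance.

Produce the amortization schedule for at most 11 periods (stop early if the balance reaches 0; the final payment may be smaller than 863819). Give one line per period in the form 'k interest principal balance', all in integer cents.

1. interest=⌊4368568·15/10000⌋=6552; principal=863819-6552=857267; balance=4368568-857267=3511301
2. interest=⌊3511301·15/10000⌋=5266; principal=863819-5266=858553; balance=3511301-858553=2652748
3. interest=⌊2652748·15/10000⌋=3979; principal=863819-3979=859840; balance=2652748-859840=1792908
4. interest=⌊1792908·15/10000⌋=2689; principal=863819-2689=861130; balance=1792908-861130=931778
5. interest=⌊931778·15/10000⌋=1397; principal=863819-1397=862422; balance=931778-862422=69356
6. interest=⌊69356·15/10000⌋=104; principal=min(863819-104,69356)=69356; balance=69356-69356=0

1 6552 857267 3511301
2 5266 858553 2652748
3 3979 859840 1792908
4 2689 861130 931778
5 1397 862422 69356
6 104 69356 0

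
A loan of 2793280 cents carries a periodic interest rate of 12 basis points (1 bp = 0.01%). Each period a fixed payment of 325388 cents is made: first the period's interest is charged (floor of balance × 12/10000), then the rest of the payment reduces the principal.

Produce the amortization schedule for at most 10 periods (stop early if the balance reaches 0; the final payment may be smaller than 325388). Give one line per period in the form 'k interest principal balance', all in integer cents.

1. interest=⌊2793280·12/10000⌋=3351; principal=325388-3351=322037; balance=2793280-322037=2471243
2. interest=⌊2471243·12/10000⌋=2965; principal=325388-2965=322423; balance=2471243-322423=2148820
3. interest=⌊2148820·12/10000⌋=2578; principal=325388-2578=322810; balance=2148820-322810=1826010
4. interest=⌊1826010·12/10000⌋=2191; principal=325388-2191=323197; balance=1826010-323197=1502813
5. interest=⌊1502813·12/10000⌋=1803; principal=325388-1803=323585; balance=1502813-323585=1179228
6. interest=⌊1179228·12/10000⌋=1415; principal=325388-1415=323973; balance=1179228-323973=855255
7. interest=⌊855255·12/10000⌋=1026; principal=325388-1026=324362; balance=855255-324362=530893
8. interest=⌊530893·12/10000⌋=637; principal=325388-637=324751; balance=530893-324751=206142
9. interest=⌊206142·12/10000⌋=247; principal=min(325388-247,206142)=206142; balance=206142-206142=0

1 3351 322037 2471243
2 2965 322423 2148820
3 2578 322810 1826010
4 2191 323197 1502813
5 1803 323585 1179228
6 1415 323973 855255
7 1026 324362 530893
8 637 324751 206142
9 247 206142 0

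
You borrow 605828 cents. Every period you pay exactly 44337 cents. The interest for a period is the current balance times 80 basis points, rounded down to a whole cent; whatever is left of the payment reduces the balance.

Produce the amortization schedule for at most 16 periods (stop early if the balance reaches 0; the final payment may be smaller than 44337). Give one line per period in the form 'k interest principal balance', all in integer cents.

1 4846 39491 566337
2 4530 39807 526530
3 4212 40125 486405
4 3891 40446 445959
5 3567 40770 405189
6 3241 41096 364093
7 2912 41425 322668
8 2581 41756 280912
9 2247 42090 238822
10 1910 42427 196395
11 1571 42766 153629
12 1229 43108 110521
13 884 43453 67068
14 536 43801 23267
15 186 23267 0

1. interest=⌊605828·80/10000⌋=4846; principal=44337-4846=39491; balance=605828-39491=566337
2. interest=⌊566337·80/10000⌋=4530; principal=44337-4530=39807; balance=566337-39807=526530
3. interest=⌊526530·80/10000⌋=4212; principal=44337-4212=40125; balance=526530-40125=486405
4. interest=⌊486405·80/10000⌋=3891; principal=44337-3891=40446; balance=486405-40446=445959
5. interest=⌊445959·80/10000⌋=3567; principal=44337-3567=40770; balance=445959-40770=405189
6. interest=⌊405189·80/10000⌋=3241; principal=44337-3241=41096; balance=405189-41096=364093
7. interest=⌊364093·80/10000⌋=2912; principal=44337-2912=41425; balance=364093-41425=322668
8. interest=⌊322668·80/10000⌋=2581; principal=44337-2581=41756; balance=322668-41756=280912
9. interest=⌊280912·80/10000⌋=2247; principal=44337-2247=42090; balance=280912-42090=238822
10. interest=⌊238822·80/10000⌋=1910; principal=44337-1910=42427; balance=238822-42427=196395
11. interest=⌊196395·80/10000⌋=1571; principal=44337-1571=42766; balance=196395-42766=153629
12. interest=⌊153629·80/10000⌋=1229; principal=44337-1229=43108; balance=153629-43108=110521
13. interest=⌊110521·80/10000⌋=884; principal=44337-884=43453; balance=110521-43453=67068
14. interest=⌊67068·80/10000⌋=536; principal=44337-536=43801; balance=67068-43801=23267
15. interest=⌊23267·80/10000⌋=186; principal=min(44337-186,23267)=23267; balance=23267-23267=0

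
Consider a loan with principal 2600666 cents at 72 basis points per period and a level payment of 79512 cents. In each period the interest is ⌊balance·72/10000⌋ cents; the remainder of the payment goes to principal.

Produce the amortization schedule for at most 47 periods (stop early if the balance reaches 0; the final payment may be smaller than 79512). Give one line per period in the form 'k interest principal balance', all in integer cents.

1 18724 60788 2539878
2 18287 61225 2478653
3 17846 61666 2416987
4 17402 62110 2354877
5 16955 62557 2292320
6 16504 63008 2229312
7 16051 63461 2165851
8 15594 63918 2101933
9 15133 64379 2037554
10 14670 64842 1972712
11 14203 65309 1907403
12 13733 65779 1841624
13 13259 66253 1775371
14 12782 66730 1708641
15 12302 67210 1641431
16 11818 67694 1573737
17 11330 68182 1505555
18 10839 68673 1436882
19 10345 69167 1367715
20 9847 69665 1298050
21 9345 70167 1227883
22 8840 70672 1157211
23 8331 71181 1086030
24 7819 71693 1014337
25 7303 72209 942128
26 6783 72729 869399
27 6259 73253 796146
28 5732 73780 722366
29 5201 74311 648055
30 4665 74847 573208
31 4127 75385 497823
32 3584 75928 421895
33 3037 76475 345420
34 2487 77025 268395
35 1932 77580 190815
36 1373 78139 112676
37 811 78701 33975
38 244 33975 0

1. interest=⌊2600666·72/10000⌋=18724; principal=79512-18724=60788; balance=2600666-60788=2539878
2. interest=⌊2539878·72/10000⌋=18287; principal=79512-18287=61225; balance=2539878-61225=2478653
3. interest=⌊2478653·72/10000⌋=17846; principal=79512-17846=61666; balance=2478653-61666=2416987
4. interest=⌊2416987·72/10000⌋=17402; principal=79512-17402=62110; balance=2416987-62110=2354877
5. interest=⌊2354877·72/10000⌋=16955; principal=79512-16955=62557; balance=2354877-62557=2292320
6. interest=⌊2292320·72/10000⌋=16504; principal=79512-16504=63008; balance=2292320-63008=2229312
7. interest=⌊2229312·72/10000⌋=16051; principal=79512-16051=63461; balance=2229312-63461=2165851
8. interest=⌊2165851·72/10000⌋=15594; principal=79512-15594=63918; balance=2165851-63918=2101933
9. interest=⌊2101933·72/10000⌋=15133; principal=79512-15133=64379; balance=2101933-64379=2037554
10. interest=⌊2037554·72/10000⌋=14670; principal=79512-14670=64842; balance=2037554-64842=1972712
11. interest=⌊1972712·72/10000⌋=14203; principal=79512-14203=65309; balance=1972712-65309=1907403
12. interest=⌊1907403·72/10000⌋=13733; principal=79512-13733=65779; balance=1907403-65779=1841624
13. interest=⌊1841624·72/10000⌋=13259; principal=79512-13259=66253; balance=1841624-66253=1775371
14. interest=⌊1775371·72/10000⌋=12782; principal=79512-12782=66730; balance=1775371-66730=1708641
15. interest=⌊1708641·72/10000⌋=12302; principal=79512-12302=67210; balance=1708641-67210=1641431
16. interest=⌊1641431·72/10000⌋=11818; principal=79512-11818=67694; balance=1641431-67694=1573737
17. interest=⌊1573737·72/10000⌋=11330; principal=79512-11330=68182; balance=1573737-68182=1505555
18. interest=⌊1505555·72/10000⌋=10839; principal=79512-10839=68673; balance=1505555-68673=1436882
19. interest=⌊1436882·72/10000⌋=10345; principal=79512-10345=69167; balance=1436882-69167=1367715
20. interest=⌊1367715·72/10000⌋=9847; principal=79512-9847=69665; balance=1367715-69665=1298050
21. interest=⌊1298050·72/10000⌋=9345; principal=79512-9345=70167; balance=1298050-70167=1227883
22. interest=⌊1227883·72/10000⌋=8840; principal=79512-8840=70672; balance=1227883-70672=1157211
23. interest=⌊1157211·72/10000⌋=8331; principal=79512-8331=71181; balance=1157211-71181=1086030
24. interest=⌊1086030·72/10000⌋=7819; principal=79512-7819=71693; balance=1086030-71693=1014337
25. interest=⌊1014337·72/10000⌋=7303; principal=79512-7303=72209; balance=1014337-72209=942128
26. interest=⌊942128·72/10000⌋=6783; principal=79512-6783=72729; balance=942128-72729=869399
27. interest=⌊869399·72/10000⌋=6259; principal=79512-6259=73253; balance=869399-73253=796146
28. interest=⌊796146·72/10000⌋=5732; principal=79512-5732=73780; balance=796146-73780=722366
29. interest=⌊722366·72/10000⌋=5201; principal=79512-5201=74311; balance=722366-74311=648055
30. interest=⌊648055·72/10000⌋=4665; principal=79512-4665=74847; balance=648055-74847=573208
31. interest=⌊573208·72/10000⌋=4127; principal=79512-4127=75385; balance=573208-75385=497823
32. interest=⌊497823·72/10000⌋=3584; principal=79512-3584=75928; balance=497823-75928=421895
33. interest=⌊421895·72/10000⌋=3037; principal=79512-3037=76475; balance=421895-76475=345420
34. interest=⌊345420·72/10000⌋=2487; principal=79512-2487=77025; balance=345420-77025=268395
35. interest=⌊268395·72/10000⌋=1932; principal=79512-1932=77580; balance=268395-77580=190815
36. interest=⌊190815·72/10000⌋=1373; principal=79512-1373=78139; balance=190815-78139=112676
37. interest=⌊112676·72/10000⌋=811; principal=79512-811=78701; balance=112676-78701=33975
38. interest=⌊33975·72/10000⌋=244; principal=min(79512-244,33975)=33975; balance=33975-33975=0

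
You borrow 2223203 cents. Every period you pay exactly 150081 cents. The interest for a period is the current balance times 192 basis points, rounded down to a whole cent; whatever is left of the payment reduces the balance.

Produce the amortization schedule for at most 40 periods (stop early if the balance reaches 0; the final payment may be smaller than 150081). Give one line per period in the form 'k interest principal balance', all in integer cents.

1 42685 107396 2115807
2 40623 109458 2006349
3 38521 111560 1894789
4 36379 113702 1781087
5 34196 115885 1665202
6 31971 118110 1547092
7 29704 120377 1426715
8 27392 122689 1304026
9 25037 125044 1178982
10 22636 127445 1051537
11 20189 129892 921645
12 17695 132386 789259
13 15153 134928 654331
14 12563 137518 516813
15 9922 140159 376654
16 7231 142850 233804
17 4489 145592 88212
18 1693 88212 0

1. interest=⌊2223203·192/10000⌋=42685; principal=150081-42685=107396; balance=2223203-107396=2115807
2. interest=⌊2115807·192/10000⌋=40623; principal=150081-40623=109458; balance=2115807-109458=2006349
3. interest=⌊2006349·192/10000⌋=38521; principal=150081-38521=111560; balance=2006349-111560=1894789
4. interest=⌊1894789·192/10000⌋=36379; principal=150081-36379=113702; balance=1894789-113702=1781087
5. interest=⌊1781087·192/10000⌋=34196; principal=150081-34196=115885; balance=1781087-115885=1665202
6. interest=⌊1665202·192/10000⌋=31971; principal=150081-31971=118110; balance=1665202-118110=1547092
7. interest=⌊1547092·192/10000⌋=29704; principal=150081-29704=120377; balance=1547092-120377=1426715
8. interest=⌊1426715·192/10000⌋=27392; principal=150081-27392=122689; balance=1426715-122689=1304026
9. interest=⌊1304026·192/10000⌋=25037; principal=150081-25037=125044; balance=1304026-125044=1178982
10. interest=⌊1178982·192/10000⌋=22636; principal=150081-22636=127445; balance=1178982-127445=1051537
11. interest=⌊1051537·192/10000⌋=20189; principal=150081-20189=129892; balance=1051537-129892=921645
12. interest=⌊921645·192/10000⌋=17695; principal=150081-17695=132386; balance=921645-132386=789259
13. interest=⌊789259·192/10000⌋=15153; principal=150081-15153=134928; balance=789259-134928=654331
14. interest=⌊654331·192/10000⌋=12563; principal=150081-12563=137518; balance=654331-137518=516813
15. interest=⌊516813·192/10000⌋=9922; principal=150081-9922=140159; balance=516813-140159=376654
16. interest=⌊376654·192/10000⌋=7231; principal=150081-7231=142850; balance=376654-142850=233804
17. interest=⌊233804·192/10000⌋=4489; principal=150081-4489=145592; balance=233804-145592=88212
18. interest=⌊88212·192/10000⌋=1693; principal=min(150081-1693,88212)=88212; balance=88212-88212=0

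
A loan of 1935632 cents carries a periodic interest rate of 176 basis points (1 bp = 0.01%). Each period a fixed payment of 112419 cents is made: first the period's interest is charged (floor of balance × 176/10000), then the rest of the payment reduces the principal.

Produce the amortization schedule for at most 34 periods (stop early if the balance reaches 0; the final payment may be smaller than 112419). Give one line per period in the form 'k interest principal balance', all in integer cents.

1. interest=⌊1935632·176/10000⌋=34067; principal=112419-34067=78352; balance=1935632-78352=1857280
2. interest=⌊1857280·176/10000⌋=32688; principal=112419-32688=79731; balance=1857280-79731=1777549
3. interest=⌊1777549·176/10000⌋=31284; principal=112419-31284=81135; balance=1777549-81135=1696414
4. interest=⌊1696414·176/10000⌋=29856; principal=112419-29856=82563; balance=1696414-82563=1613851
5. interest=⌊1613851·176/10000⌋=28403; principal=112419-28403=84016; balance=1613851-84016=1529835
6. interest=⌊1529835·176/10000⌋=26925; principal=112419-26925=85494; balance=1529835-85494=1444341
7. interest=⌊1444341·176/10000⌋=25420; principal=112419-25420=86999; balance=1444341-86999=1357342
8. interest=⌊1357342·176/10000⌋=23889; principal=112419-23889=88530; balance=1357342-88530=1268812
9. interest=⌊1268812·176/10000⌋=22331; principal=112419-22331=90088; balance=1268812-90088=1178724
10. interest=⌊1178724·176/10000⌋=20745; principal=112419-20745=91674; balance=1178724-91674=1087050
11. interest=⌊1087050·176/10000⌋=19132; principal=112419-19132=93287; balance=1087050-93287=993763
12. interest=⌊993763·176/10000⌋=17490; principal=112419-17490=94929; balance=993763-94929=898834
13. interest=⌊898834·176/10000⌋=15819; principal=112419-15819=96600; balance=898834-96600=802234
14. interest=⌊802234·176/10000⌋=14119; principal=112419-14119=98300; balance=802234-98300=703934
15. interest=⌊703934·176/10000⌋=12389; principal=112419-12389=100030; balance=703934-100030=603904
16. interest=⌊603904·176/10000⌋=10628; principal=112419-10628=101791; balance=603904-101791=502113
17. interest=⌊502113·176/10000⌋=8837; principal=112419-8837=103582; balance=502113-103582=398531
18. interest=⌊398531·176/10000⌋=7014; principal=112419-7014=105405; balance=398531-105405=293126
19. interest=⌊293126·176/10000⌋=5159; principal=112419-5159=107260; balance=293126-107260=185866
20. interest=⌊185866·176/10000⌋=3271; principal=112419-3271=109148; balance=185866-109148=76718
21. interest=⌊76718·176/10000⌋=1350; principal=min(112419-1350,76718)=76718; balance=76718-76718=0

1 34067 78352 1857280
2 32688 79731 1777549
3 31284 81135 1696414
4 29856 82563 1613851
5 28403 84016 1529835
6 26925 85494 1444341
7 25420 86999 1357342
8 23889 88530 1268812
9 22331 90088 1178724
10 20745 91674 1087050
11 19132 93287 993763
12 17490 94929 898834
13 15819 96600 802234
14 14119 98300 703934
15 12389 100030 603904
16 10628 101791 502113
17 8837 103582 398531
18 7014 105405 293126
19 5159 107260 185866
20 3271 109148 76718
21 1350 76718 0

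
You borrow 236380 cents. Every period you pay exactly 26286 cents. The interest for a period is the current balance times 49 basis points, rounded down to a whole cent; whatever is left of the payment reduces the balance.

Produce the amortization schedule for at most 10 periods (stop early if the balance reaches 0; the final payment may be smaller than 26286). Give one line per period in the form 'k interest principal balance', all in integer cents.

1 1158 25128 211252
2 1035 25251 186001
3 911 25375 160626
4 787 25499 135127
5 662 25624 109503
6 536 25750 83753
7 410 25876 57877
8 283 26003 31874
9 156 26130 5744
10 28 5744 0

1. interest=⌊236380·49/10000⌋=1158; principal=26286-1158=25128; balance=236380-25128=211252
2. interest=⌊211252·49/10000⌋=1035; principal=26286-1035=25251; balance=211252-25251=186001
3. interest=⌊186001·49/10000⌋=911; principal=26286-911=25375; balance=186001-25375=160626
4. interest=⌊160626·49/10000⌋=787; principal=26286-787=25499; balance=160626-25499=135127
5. interest=⌊135127·49/10000⌋=662; principal=26286-662=25624; balance=135127-25624=109503
6. interest=⌊109503·49/10000⌋=536; principal=26286-536=25750; balance=109503-25750=83753
7. interest=⌊83753·49/10000⌋=410; principal=26286-410=25876; balance=83753-25876=57877
8. interest=⌊57877·49/10000⌋=283; principal=26286-283=26003; balance=57877-26003=31874
9. interest=⌊31874·49/10000⌋=156; principal=26286-156=26130; balance=31874-26130=5744
10. interest=⌊5744·49/10000⌋=28; principal=min(26286-28,5744)=5744; balance=5744-5744=0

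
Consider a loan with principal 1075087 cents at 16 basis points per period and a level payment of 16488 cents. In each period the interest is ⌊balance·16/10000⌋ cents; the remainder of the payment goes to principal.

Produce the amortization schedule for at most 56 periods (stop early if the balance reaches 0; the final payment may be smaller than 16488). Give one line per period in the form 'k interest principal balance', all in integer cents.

1 1720 14768 1060319
2 1696 14792 1045527
3 1672 14816 1030711
4 1649 14839 1015872
5 1625 14863 1001009
6 1601 14887 986122
7 1577 14911 971211
8 1553 14935 956276
9 1530 14958 941318
10 1506 14982 926336
11 1482 15006 911330
12 1458 15030 896300
13 1434 15054 881246
14 1409 15079 866167
15 1385 15103 851064
16 1361 15127 835937
17 1337 15151 820786
18 1313 15175 805611
19 1288 15200 790411
20 1264 15224 775187
21 1240 15248 759939
22 1215 15273 744666
23 1191 15297 729369
24 1166 15322 714047
25 1142 15346 698701
26 1117 15371 683330
27 1093 15395 667935
28 1068 15420 652515
29 1044 15444 637071
30 1019 15469 621602
31 994 15494 606108
32 969 15519 590589
33 944 15544 575045
34 920 15568 559477
35 895 15593 543884
36 870 15618 528266
37 845 15643 512623
38 820 15668 496955
39 795 15693 481262
40 770 15718 465544
41 744 15744 449800
42 719 15769 434031
43 694 15794 418237
44 669 15819 402418
45 643 15845 386573
46 618 15870 370703
47 593 15895 354808
48 567 15921 338887
49 542 15946 322941
50 516 15972 306969
51 491 15997 290972
52 465 16023 274949
53 439 16049 258900
54 414 16074 242826
55 388 16100 226726
56 362 16126 210600

1. interest=⌊1075087·16/10000⌋=1720; principal=16488-1720=14768; balance=1075087-14768=1060319
2. interest=⌊1060319·16/10000⌋=1696; principal=16488-1696=14792; balance=1060319-14792=1045527
3. interest=⌊1045527·16/10000⌋=1672; principal=16488-1672=14816; balance=1045527-14816=1030711
4. interest=⌊1030711·16/10000⌋=1649; principal=16488-1649=14839; balance=1030711-14839=1015872
5. interest=⌊1015872·16/10000⌋=1625; principal=16488-1625=14863; balance=1015872-14863=1001009
6. interest=⌊1001009·16/10000⌋=1601; principal=16488-1601=14887; balance=1001009-14887=986122
7. interest=⌊986122·16/10000⌋=1577; principal=16488-1577=14911; balance=986122-14911=971211
8. interest=⌊971211·16/10000⌋=1553; principal=16488-1553=14935; balance=971211-14935=956276
9. interest=⌊956276·16/10000⌋=1530; principal=16488-1530=14958; balance=956276-14958=941318
10. interest=⌊941318·16/10000⌋=1506; principal=16488-1506=14982; balance=941318-14982=926336
11. interest=⌊926336·16/10000⌋=1482; principal=16488-1482=15006; balance=926336-15006=911330
12. interest=⌊911330·16/10000⌋=1458; principal=16488-1458=15030; balance=911330-15030=896300
13. interest=⌊896300·16/10000⌋=1434; principal=16488-1434=15054; balance=896300-15054=881246
14. interest=⌊881246·16/10000⌋=1409; principal=16488-1409=15079; balance=881246-15079=866167
15. interest=⌊866167·16/10000⌋=1385; principal=16488-1385=15103; balance=866167-15103=851064
16. interest=⌊851064·16/10000⌋=1361; principal=16488-1361=15127; balance=851064-15127=835937
17. interest=⌊835937·16/10000⌋=1337; principal=16488-1337=15151; balance=835937-15151=820786
18. interest=⌊820786·16/10000⌋=1313; principal=16488-1313=15175; balance=820786-15175=805611
19. interest=⌊805611·16/10000⌋=1288; principal=16488-1288=15200; balance=805611-15200=790411
20. interest=⌊790411·16/10000⌋=1264; principal=16488-1264=15224; balance=790411-15224=775187
21. interest=⌊775187·16/10000⌋=1240; principal=16488-1240=15248; balance=775187-15248=759939
22. interest=⌊759939·16/10000⌋=1215; principal=16488-1215=15273; balance=759939-15273=744666
23. interest=⌊744666·16/10000⌋=1191; principal=16488-1191=15297; balance=744666-15297=729369
24. interest=⌊729369·16/10000⌋=1166; principal=16488-1166=15322; balance=729369-15322=714047
25. interest=⌊714047·16/10000⌋=1142; principal=16488-1142=15346; balance=714047-15346=698701
26. interest=⌊698701·16/10000⌋=1117; principal=16488-1117=15371; balance=698701-15371=683330
27. interest=⌊683330·16/10000⌋=1093; principal=16488-1093=15395; balance=683330-15395=667935
28. interest=⌊667935·16/10000⌋=1068; principal=16488-1068=15420; balance=667935-15420=652515
29. interest=⌊652515·16/10000⌋=1044; principal=16488-1044=15444; balance=652515-15444=637071
30. interest=⌊637071·16/10000⌋=1019; principal=16488-1019=15469; balance=637071-15469=621602
31. interest=⌊621602·16/10000⌋=994; principal=16488-994=15494; balance=621602-15494=606108
32. interest=⌊606108·16/10000⌋=969; principal=16488-969=15519; balance=606108-15519=590589
33. interest=⌊590589·16/10000⌋=944; principal=16488-944=15544; balance=590589-15544=575045
34. interest=⌊575045·16/10000⌋=920; principal=16488-920=15568; balance=575045-15568=559477
35. interest=⌊559477·16/10000⌋=895; principal=16488-895=15593; balance=559477-15593=543884
36. interest=⌊543884·16/10000⌋=870; principal=16488-870=15618; balance=543884-15618=528266
37. interest=⌊528266·16/10000⌋=845; principal=16488-845=15643; balance=528266-15643=512623
38. interest=⌊512623·16/10000⌋=820; principal=16488-820=15668; balance=512623-15668=496955
39. interest=⌊496955·16/10000⌋=795; principal=16488-795=15693; balance=496955-15693=481262
40. interest=⌊481262·16/10000⌋=770; principal=16488-770=15718; balance=481262-15718=465544
41. interest=⌊465544·16/10000⌋=744; principal=16488-744=15744; balance=465544-15744=449800
42. interest=⌊449800·16/10000⌋=719; principal=16488-719=15769; balance=449800-15769=434031
43. interest=⌊434031·16/10000⌋=694; principal=16488-694=15794; balance=434031-15794=418237
44. interest=⌊418237·16/10000⌋=669; principal=16488-669=15819; balance=418237-15819=402418
45. interest=⌊402418·16/10000⌋=643; principal=16488-643=15845; balance=402418-15845=386573
46. interest=⌊386573·16/10000⌋=618; principal=16488-618=15870; balance=386573-15870=370703
47. interest=⌊370703·16/10000⌋=593; principal=16488-593=15895; balance=370703-15895=354808
48. interest=⌊354808·16/10000⌋=567; principal=16488-567=15921; balance=354808-15921=338887
49. interest=⌊338887·16/10000⌋=542; principal=16488-542=15946; balance=338887-15946=322941
50. interest=⌊322941·16/10000⌋=516; principal=16488-516=15972; balance=322941-15972=306969
51. interest=⌊306969·16/10000⌋=491; principal=16488-491=15997; balance=306969-15997=290972
52. interest=⌊290972·16/10000⌋=465; principal=16488-465=16023; balance=290972-16023=274949
53. interest=⌊274949·16/10000⌋=439; principal=16488-439=16049; balance=274949-16049=258900
54. interest=⌊258900·16/10000⌋=414; principal=16488-414=16074; balance=258900-16074=242826
55. interest=⌊242826·16/10000⌋=388; principal=16488-388=16100; balance=242826-16100=226726
56. interest=⌊226726·16/10000⌋=362; principal=16488-362=16126; balance=226726-16126=210600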